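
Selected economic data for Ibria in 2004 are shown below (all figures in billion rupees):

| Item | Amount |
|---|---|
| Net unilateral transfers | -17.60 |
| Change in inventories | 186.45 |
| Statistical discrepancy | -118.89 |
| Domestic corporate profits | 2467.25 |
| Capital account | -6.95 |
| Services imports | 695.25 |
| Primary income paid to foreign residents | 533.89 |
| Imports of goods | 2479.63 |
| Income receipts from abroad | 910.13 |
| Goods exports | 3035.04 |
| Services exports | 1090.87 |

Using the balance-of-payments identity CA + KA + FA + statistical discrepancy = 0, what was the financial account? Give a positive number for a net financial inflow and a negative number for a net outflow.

Goods balance = 3035.04 - 2479.63 = 555.41
Services balance = 1090.87 - 695.25 = 395.62
Trade balance (goods + services) = 555.41 + 395.62 = 951.03
Net primary income = 910.13 - 533.89 = 376.24
Net secondary income = -17.60
Current account = 951.03 + 376.24 + (-17.60) = 1309.67
Financial account = -(1309.67 + (-6.95) + (-118.89)) = -1183.83

-1183.83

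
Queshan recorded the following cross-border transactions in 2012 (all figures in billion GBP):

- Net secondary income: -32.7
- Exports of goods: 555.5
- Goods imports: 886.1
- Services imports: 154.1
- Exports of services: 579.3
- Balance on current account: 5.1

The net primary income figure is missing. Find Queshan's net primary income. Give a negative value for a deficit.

-56.8

Current account = goods balance + services balance + net primary income + net secondary income
Sum of the known components = 61.9
Net primary income = CA - (known components) = 5.1 - 61.9 = -56.8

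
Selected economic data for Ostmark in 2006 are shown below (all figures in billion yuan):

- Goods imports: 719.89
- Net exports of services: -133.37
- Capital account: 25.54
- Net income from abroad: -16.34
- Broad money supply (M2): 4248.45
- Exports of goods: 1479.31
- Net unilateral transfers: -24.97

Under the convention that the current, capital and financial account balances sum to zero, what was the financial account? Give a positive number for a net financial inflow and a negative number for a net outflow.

-610.28

Goods balance = 1479.31 - 719.89 = 759.42
Services balance = -133.37
Trade balance (goods + services) = 759.42 + (-133.37) = 626.05
Net primary income = -16.34
Net secondary income = -24.97
Current account = 626.05 + (-16.34) + (-24.97) = 584.74
Financial account = -(584.74 + 25.54) = -610.28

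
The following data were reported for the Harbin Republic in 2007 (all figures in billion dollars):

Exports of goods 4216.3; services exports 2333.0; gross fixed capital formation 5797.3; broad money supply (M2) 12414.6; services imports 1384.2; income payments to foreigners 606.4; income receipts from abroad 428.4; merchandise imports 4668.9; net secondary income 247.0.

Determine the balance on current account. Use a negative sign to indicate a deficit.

565.2

Goods balance = 4216.3 - 4668.9 = -452.6
Services balance = 2333.0 - 1384.2 = 948.8
Trade balance (goods + services) = -452.6 + 948.8 = 496.2
Net primary income = 428.4 - 606.4 = -178.0
Net secondary income = 247.0
Current account = 496.2 + (-178.0) + 247.0 = 565.2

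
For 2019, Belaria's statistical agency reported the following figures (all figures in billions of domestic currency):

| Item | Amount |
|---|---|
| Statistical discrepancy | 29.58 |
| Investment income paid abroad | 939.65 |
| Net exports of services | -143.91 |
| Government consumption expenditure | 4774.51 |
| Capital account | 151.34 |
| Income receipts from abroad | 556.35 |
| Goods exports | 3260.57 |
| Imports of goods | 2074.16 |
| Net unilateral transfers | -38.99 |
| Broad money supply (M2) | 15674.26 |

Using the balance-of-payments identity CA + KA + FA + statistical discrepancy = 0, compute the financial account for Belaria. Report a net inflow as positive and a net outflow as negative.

-801.13

Goods balance = 3260.57 - 2074.16 = 1186.41
Services balance = -143.91
Trade balance (goods + services) = 1186.41 + (-143.91) = 1042.50
Net primary income = 556.35 - 939.65 = -383.30
Net secondary income = -38.99
Current account = 1042.50 + (-383.30) + (-38.99) = 620.21
Financial account = -(620.21 + 151.34 + 29.58) = -801.13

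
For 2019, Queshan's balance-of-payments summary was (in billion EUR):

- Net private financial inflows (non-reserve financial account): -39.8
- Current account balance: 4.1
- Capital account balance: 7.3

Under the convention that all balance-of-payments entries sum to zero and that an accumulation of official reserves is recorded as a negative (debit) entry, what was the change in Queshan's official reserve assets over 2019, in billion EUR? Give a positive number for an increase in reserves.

Official reserve transactions balance = -(4.1 + 7.3 + (-39.8)) = 28.4
An accumulation of reserves is recorded as a debit (negative entry), so the change in the stock of reserves is the negative of that balance.
Change in official reserves = -(28.4) = -28.4

-28.4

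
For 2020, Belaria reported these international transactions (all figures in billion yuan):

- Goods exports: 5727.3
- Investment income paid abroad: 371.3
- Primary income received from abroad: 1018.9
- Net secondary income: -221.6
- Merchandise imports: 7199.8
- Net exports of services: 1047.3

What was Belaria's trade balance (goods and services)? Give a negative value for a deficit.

-425.2

Goods balance = 5727.3 - 7199.8 = -1472.5
Services balance = 1047.3
Trade balance (goods + services) = -1472.5 + 1047.3 = -425.2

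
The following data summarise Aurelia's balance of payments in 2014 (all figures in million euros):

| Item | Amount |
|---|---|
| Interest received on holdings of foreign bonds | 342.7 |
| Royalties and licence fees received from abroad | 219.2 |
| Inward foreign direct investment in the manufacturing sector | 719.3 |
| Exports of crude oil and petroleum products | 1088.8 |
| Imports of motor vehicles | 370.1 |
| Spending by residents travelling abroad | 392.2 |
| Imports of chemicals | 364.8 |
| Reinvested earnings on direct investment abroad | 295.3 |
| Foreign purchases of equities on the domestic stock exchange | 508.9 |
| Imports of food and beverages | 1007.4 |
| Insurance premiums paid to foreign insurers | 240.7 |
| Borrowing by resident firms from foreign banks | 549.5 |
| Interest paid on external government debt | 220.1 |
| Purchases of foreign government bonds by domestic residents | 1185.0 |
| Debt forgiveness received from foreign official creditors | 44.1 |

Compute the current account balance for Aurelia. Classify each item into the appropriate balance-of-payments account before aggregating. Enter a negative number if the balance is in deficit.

Goods: 1088.8 - 1007.4 - 370.1 - 364.8 = -653.5
Services: -392.2 + 219.2 - 240.7 = -413.7
Primary income: 295.3 + 342.7 - 220.1 = 417.9
Current account = (-653.5) + (-413.7) + 417.9 = -649.3
(Excluded from the current account — financial account: inward foreign direct investment in the manufacturing sector 719.3, foreign purchases of equities on the domestic stock exchange 508.9, borrowing by resident firms from foreign banks 549.5, purchases of foreign government bonds by domestic residents 1185.0; capital account: debt forgiveness received from foreign official creditors 44.1.)

-649.3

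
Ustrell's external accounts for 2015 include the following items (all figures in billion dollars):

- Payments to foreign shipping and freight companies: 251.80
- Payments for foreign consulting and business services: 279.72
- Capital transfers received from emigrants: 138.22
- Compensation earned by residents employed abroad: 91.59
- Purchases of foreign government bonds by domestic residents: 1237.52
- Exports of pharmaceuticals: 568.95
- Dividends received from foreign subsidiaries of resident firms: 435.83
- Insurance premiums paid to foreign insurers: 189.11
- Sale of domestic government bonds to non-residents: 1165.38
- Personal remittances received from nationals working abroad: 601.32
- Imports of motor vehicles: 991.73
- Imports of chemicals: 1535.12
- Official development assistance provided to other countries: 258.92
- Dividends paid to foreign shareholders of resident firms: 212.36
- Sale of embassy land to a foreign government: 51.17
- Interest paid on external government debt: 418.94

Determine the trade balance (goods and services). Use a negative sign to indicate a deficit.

Goods: -1535.12 + 568.95 - 991.73 = -1957.90
Services: -251.80 - 279.72 - 189.11 = -720.63
Trade balance = -1957.90 + (-720.63) = -2678.53
(Excluded from the trade balance — capital account: capital transfers received from emigrants 138.22, sale of embassy land to a foreign government 51.17; primary income: compensation earned by residents employed abroad 91.59, dividends received from foreign subsidiaries of resident firms 435.83, dividends paid to foreign shareholders of resident firms 212.36, interest paid on external government debt 418.94; financial account: purchases of foreign government bonds by domestic residents 1237.52, sale of domestic government bonds to non-residents 1165.38; secondary income: personal remittances received from nationals working abroad 601.32, official development assistance provided to other countries 258.92.)

-2678.53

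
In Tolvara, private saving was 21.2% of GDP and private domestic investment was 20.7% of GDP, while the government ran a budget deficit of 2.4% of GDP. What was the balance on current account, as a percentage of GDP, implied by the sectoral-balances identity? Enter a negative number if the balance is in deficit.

By the sectoral-balances identity, CA = (S_private - I) + (T - G).
Private balance = 21.2 - 20.7 = 0.5
Government balance (T - G) = -2.4
CA = 0.5 + (-2.4) = -1.9

-1.9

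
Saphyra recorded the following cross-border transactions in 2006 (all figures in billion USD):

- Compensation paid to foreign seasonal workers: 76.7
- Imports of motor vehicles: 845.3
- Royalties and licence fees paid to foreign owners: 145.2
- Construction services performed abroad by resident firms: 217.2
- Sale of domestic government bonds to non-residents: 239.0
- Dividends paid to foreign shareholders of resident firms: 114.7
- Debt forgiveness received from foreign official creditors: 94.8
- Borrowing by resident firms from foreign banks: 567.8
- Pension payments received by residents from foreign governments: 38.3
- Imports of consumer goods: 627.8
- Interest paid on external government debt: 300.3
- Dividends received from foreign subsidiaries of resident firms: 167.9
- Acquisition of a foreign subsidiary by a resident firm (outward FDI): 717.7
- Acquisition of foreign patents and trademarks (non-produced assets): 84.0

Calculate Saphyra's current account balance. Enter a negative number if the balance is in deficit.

Goods: -845.3 - 627.8 = -1473.1
Services: -145.2 + 217.2 = 72.0
Primary income: -300.3 - 114.7 - 76.7 + 167.9 = -323.8
Secondary income: 38.3
Current account = (-1473.1) + 72.0 + (-323.8) + 38.3 = -1686.6
(Excluded from the current account — financial account: sale of domestic government bonds to non-residents 239.0, borrowing by resident firms from foreign banks 567.8, acquisition of a foreign subsidiary by a resident firm (outward FDI) 717.7; capital account: debt forgiveness received from foreign official creditors 94.8, acquisition of foreign patents and trademarks (non-produced assets) 84.0.)

-1686.6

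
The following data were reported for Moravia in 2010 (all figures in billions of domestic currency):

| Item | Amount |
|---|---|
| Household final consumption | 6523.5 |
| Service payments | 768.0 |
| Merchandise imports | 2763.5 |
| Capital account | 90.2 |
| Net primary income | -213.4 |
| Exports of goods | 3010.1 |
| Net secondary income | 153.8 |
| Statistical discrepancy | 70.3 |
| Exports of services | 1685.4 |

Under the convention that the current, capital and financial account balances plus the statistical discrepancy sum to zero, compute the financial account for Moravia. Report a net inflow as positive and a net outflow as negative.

Goods balance = 3010.1 - 2763.5 = 246.6
Services balance = 1685.4 - 768.0 = 917.4
Trade balance (goods + services) = 246.6 + 917.4 = 1164.0
Net primary income = -213.4
Net secondary income = 153.8
Current account = 1164.0 + (-213.4) + 153.8 = 1104.4
Financial account = -(1104.4 + 90.2 + 70.3) = -1264.9

-1264.9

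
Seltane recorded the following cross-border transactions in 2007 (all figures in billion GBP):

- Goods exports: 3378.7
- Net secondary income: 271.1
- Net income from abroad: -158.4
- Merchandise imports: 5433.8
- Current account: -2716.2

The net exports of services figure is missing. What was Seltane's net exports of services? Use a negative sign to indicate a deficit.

-773.8

Current account = goods balance + services balance + net primary income + net secondary income
Sum of the known components = -1942.4
Net exports of services = CA - (known components) = -2716.2 - (-1942.4) = -773.8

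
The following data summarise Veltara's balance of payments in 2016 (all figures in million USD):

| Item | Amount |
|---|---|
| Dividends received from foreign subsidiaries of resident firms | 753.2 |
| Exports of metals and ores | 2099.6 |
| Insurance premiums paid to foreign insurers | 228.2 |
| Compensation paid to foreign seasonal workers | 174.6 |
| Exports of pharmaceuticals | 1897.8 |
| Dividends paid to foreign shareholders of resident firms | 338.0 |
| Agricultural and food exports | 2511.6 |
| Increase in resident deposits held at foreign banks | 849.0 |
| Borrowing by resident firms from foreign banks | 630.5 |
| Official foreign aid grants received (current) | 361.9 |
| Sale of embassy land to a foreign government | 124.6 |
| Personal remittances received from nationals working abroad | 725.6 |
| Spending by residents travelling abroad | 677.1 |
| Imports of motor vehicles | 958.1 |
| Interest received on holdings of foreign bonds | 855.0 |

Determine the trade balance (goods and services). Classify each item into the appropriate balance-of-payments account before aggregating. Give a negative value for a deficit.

Goods: 2511.6 - 958.1 + 2099.6 + 1897.8 = 5550.9
Services: -228.2 - 677.1 = -905.3
Trade balance = 5550.9 + (-905.3) = 4645.6
(Excluded from the trade balance — primary income: dividends received from foreign subsidiaries of resident firms 753.2, compensation paid to foreign seasonal workers 174.6, dividends paid to foreign shareholders of resident firms 338.0, interest received on holdings of foreign bonds 855.0; financial account: increase in resident deposits held at foreign banks 849.0, borrowing by resident firms from foreign banks 630.5; secondary income: official foreign aid grants received (current) 361.9, personal remittances received from nationals working abroad 725.6; capital account: sale of embassy land to a foreign government 124.6.)

4645.6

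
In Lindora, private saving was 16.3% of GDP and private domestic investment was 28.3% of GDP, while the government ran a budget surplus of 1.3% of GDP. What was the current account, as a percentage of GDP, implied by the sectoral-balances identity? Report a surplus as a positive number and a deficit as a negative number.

By the sectoral-balances identity, CA = (S_private - I) + (T - G).
Private balance = 16.3 - 28.3 = -12.0
Government balance (T - G) = 1.3
CA = -12.0 + 1.3 = -10.7

-10.7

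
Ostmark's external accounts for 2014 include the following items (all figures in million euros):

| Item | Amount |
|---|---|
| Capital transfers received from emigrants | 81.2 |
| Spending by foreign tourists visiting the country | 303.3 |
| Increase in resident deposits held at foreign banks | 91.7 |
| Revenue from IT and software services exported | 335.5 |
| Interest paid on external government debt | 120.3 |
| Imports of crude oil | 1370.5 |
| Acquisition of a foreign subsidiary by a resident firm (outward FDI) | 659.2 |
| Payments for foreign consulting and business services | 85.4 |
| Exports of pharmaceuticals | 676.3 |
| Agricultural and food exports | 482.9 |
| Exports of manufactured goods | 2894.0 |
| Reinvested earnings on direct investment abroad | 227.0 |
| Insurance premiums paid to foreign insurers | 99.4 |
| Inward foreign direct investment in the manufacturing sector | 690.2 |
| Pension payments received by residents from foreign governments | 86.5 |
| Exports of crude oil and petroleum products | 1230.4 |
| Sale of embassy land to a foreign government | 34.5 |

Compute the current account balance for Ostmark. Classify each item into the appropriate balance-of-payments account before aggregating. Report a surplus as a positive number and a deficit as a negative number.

Goods: 2894.0 + 1230.4 + 676.3 + 482.9 - 1370.5 = 3913.1
Services: 303.3 - 85.4 - 99.4 + 335.5 = 454.0
Primary income: 227.0 - 120.3 = 106.7
Secondary income: 86.5
Current account = 3913.1 + 454.0 + 106.7 + 86.5 = 4560.3
(Excluded from the current account — capital account: capital transfers received from emigrants 81.2, sale of embassy land to a foreign government 34.5; financial account: increase in resident deposits held at foreign banks 91.7, acquisition of a foreign subsidiary by a resident firm (outward FDI) 659.2, inward foreign direct investment in the manufacturing sector 690.2.)

4560.3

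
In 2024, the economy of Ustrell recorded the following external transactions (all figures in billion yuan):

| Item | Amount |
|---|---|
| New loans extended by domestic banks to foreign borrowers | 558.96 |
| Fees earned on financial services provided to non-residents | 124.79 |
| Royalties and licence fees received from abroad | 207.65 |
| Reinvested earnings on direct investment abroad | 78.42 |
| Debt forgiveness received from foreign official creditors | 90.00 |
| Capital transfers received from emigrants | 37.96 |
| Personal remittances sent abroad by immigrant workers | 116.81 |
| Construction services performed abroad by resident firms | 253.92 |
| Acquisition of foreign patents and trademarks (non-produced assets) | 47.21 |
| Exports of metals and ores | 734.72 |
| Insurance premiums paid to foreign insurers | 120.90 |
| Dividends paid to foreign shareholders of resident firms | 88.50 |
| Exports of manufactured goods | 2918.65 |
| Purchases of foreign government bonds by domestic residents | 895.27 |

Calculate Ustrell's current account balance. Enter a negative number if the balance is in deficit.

3991.94

Goods: 2918.65 + 734.72 = 3653.37
Services: 207.65 - 120.90 + 253.92 + 124.79 = 465.46
Primary income: -88.50 + 78.42 = -10.08
Secondary income: -116.81
Current account = 3653.37 + 465.46 + (-10.08) + (-116.81) = 3991.94
(Excluded from the current account — financial account: new loans extended by domestic banks to foreign borrowers 558.96, purchases of foreign government bonds by domestic residents 895.27; capital account: debt forgiveness received from foreign official creditors 90.00, capital transfers received from emigrants 37.96, acquisition of foreign patents and trademarks (non-produced assets) 47.21.)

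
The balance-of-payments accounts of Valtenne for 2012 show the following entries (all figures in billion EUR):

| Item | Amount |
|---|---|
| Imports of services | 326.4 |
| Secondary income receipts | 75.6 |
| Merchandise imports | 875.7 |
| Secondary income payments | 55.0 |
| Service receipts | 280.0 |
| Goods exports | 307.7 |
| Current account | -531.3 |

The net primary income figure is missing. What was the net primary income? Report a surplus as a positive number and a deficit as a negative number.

Current account = goods balance + services balance + net primary income + net secondary income
Sum of the known components = -593.8
Net primary income = CA - (known components) = -531.3 - (-593.8) = 62.5

62.5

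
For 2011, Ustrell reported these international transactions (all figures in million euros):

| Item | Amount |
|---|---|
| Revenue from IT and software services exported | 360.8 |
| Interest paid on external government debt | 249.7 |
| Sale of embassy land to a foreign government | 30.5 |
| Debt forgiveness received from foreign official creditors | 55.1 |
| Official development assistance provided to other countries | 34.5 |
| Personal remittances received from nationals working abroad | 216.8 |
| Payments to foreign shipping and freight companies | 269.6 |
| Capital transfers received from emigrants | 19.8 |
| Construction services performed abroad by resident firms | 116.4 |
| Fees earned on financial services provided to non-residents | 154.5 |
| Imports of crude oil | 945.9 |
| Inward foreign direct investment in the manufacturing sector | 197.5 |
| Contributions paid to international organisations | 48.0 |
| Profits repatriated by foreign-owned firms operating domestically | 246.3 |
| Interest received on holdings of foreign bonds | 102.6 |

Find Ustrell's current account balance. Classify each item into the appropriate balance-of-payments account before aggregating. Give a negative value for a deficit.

-842.9

Goods: -945.9
Services: 116.4 + 360.8 - 269.6 + 154.5 = 362.1
Primary income: -246.3 - 249.7 + 102.6 = -393.4
Secondary income: 216.8 - 48.0 - 34.5 = 134.3
Current account = (-945.9) + 362.1 + (-393.4) + 134.3 = -842.9
(Excluded from the current account — capital account: sale of embassy land to a foreign government 30.5, debt forgiveness received from foreign official creditors 55.1, capital transfers received from emigrants 19.8; financial account: inward foreign direct investment in the manufacturing sector 197.5.)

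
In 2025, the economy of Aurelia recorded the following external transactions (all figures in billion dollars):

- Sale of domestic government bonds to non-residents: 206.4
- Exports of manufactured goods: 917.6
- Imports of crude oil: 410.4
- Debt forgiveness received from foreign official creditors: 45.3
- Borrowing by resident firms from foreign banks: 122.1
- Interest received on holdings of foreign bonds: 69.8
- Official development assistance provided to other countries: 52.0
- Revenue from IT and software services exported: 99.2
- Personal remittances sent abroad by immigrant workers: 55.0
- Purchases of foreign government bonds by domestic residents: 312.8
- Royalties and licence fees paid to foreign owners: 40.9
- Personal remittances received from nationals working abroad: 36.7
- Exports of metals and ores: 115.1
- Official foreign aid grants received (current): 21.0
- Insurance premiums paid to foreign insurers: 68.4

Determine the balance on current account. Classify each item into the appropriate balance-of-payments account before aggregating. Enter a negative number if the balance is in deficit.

Goods: -410.4 + 115.1 + 917.6 = 622.3
Services: 99.2 - 40.9 - 68.4 = -10.1
Primary income: 69.8
Secondary income: 21.0 - 52.0 - 55.0 + 36.7 = -49.3
Current account = 622.3 + (-10.1) + 69.8 + (-49.3) = 632.7
(Excluded from the current account — financial account: sale of domestic government bonds to non-residents 206.4, borrowing by resident firms from foreign banks 122.1, purchases of foreign government bonds by domestic residents 312.8; capital account: debt forgiveness received from foreign official creditors 45.3.)

632.7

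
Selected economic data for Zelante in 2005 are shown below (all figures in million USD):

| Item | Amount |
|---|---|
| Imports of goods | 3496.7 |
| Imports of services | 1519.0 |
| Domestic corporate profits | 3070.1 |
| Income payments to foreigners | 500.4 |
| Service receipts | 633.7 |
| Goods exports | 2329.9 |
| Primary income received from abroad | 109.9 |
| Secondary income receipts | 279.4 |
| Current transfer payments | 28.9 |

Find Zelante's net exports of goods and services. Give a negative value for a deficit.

-2052.1

Goods balance = 2329.9 - 3496.7 = -1166.8
Services balance = 633.7 - 1519.0 = -885.3
Trade balance (goods + services) = -1166.8 + (-885.3) = -2052.1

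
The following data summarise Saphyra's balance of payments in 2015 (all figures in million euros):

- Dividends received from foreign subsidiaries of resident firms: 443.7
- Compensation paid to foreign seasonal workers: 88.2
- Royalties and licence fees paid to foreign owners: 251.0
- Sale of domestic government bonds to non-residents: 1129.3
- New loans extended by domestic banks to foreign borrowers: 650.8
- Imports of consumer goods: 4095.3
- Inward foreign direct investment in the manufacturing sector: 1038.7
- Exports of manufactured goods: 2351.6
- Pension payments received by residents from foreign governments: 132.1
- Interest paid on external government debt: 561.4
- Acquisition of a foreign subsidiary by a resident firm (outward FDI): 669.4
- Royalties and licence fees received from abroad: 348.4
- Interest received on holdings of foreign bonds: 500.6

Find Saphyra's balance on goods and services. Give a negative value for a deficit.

-1646.3

Goods: -4095.3 + 2351.6 = -1743.7
Services: -251.0 + 348.4 = 97.4
Trade balance = -1743.7 + 97.4 = -1646.3
(Excluded from the trade balance — primary income: dividends received from foreign subsidiaries of resident firms 443.7, compensation paid to foreign seasonal workers 88.2, interest paid on external government debt 561.4, interest received on holdings of foreign bonds 500.6; financial account: sale of domestic government bonds to non-residents 1129.3, new loans extended by domestic banks to foreign borrowers 650.8, inward foreign direct investment in the manufacturing sector 1038.7, acquisition of a foreign subsidiary by a resident firm (outward FDI) 669.4; secondary income: pension payments received by residents from foreign governments 132.1.)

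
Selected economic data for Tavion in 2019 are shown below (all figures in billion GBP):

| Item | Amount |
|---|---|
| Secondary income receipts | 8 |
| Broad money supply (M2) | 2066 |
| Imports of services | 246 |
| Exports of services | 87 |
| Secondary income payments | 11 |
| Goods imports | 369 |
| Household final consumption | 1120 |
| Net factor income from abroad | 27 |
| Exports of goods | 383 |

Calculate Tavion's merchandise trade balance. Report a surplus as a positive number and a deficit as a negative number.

Goods balance = 383 - 369 = 14

14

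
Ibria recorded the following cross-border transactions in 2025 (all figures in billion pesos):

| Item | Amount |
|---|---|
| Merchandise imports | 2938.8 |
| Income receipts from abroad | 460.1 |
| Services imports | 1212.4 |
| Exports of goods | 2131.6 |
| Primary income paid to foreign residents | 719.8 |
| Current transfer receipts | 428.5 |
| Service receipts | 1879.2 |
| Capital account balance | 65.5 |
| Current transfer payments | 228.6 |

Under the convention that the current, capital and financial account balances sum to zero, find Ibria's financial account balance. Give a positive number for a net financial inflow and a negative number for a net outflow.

Goods balance = 2131.6 - 2938.8 = -807.2
Services balance = 1879.2 - 1212.4 = 666.8
Trade balance (goods + services) = -807.2 + 666.8 = -140.4
Net primary income = 460.1 - 719.8 = -259.7
Net secondary income = 428.5 - 228.6 = 199.9
Current account = -140.4 + (-259.7) + 199.9 = -200.2
Financial account = -(-200.2 + 65.5) = 134.7

134.7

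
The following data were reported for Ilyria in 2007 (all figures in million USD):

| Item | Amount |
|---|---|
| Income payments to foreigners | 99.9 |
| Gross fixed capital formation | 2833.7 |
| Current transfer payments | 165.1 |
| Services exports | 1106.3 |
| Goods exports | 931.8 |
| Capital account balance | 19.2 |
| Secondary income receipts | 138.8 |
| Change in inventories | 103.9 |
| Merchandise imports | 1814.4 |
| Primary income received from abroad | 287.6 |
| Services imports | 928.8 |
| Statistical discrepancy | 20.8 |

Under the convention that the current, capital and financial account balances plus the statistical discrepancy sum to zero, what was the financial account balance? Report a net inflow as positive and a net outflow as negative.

503.7

Goods balance = 931.8 - 1814.4 = -882.6
Services balance = 1106.3 - 928.8 = 177.5
Trade balance (goods + services) = -882.6 + 177.5 = -705.1
Net primary income = 287.6 - 99.9 = 187.7
Net secondary income = 138.8 - 165.1 = -26.3
Current account = -705.1 + 187.7 + (-26.3) = -543.7
Financial account = -(-543.7 + 19.2 + 20.8) = 503.7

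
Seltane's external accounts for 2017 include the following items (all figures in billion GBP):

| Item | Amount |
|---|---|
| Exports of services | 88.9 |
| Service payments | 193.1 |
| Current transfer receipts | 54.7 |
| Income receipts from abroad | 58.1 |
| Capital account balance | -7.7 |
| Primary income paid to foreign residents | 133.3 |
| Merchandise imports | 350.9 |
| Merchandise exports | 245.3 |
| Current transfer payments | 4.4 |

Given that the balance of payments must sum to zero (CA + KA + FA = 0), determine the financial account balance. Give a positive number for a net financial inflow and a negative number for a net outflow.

242.4

Goods balance = 245.3 - 350.9 = -105.6
Services balance = 88.9 - 193.1 = -104.2
Trade balance (goods + services) = -105.6 + (-104.2) = -209.8
Net primary income = 58.1 - 133.3 = -75.2
Net secondary income = 54.7 - 4.4 = 50.3
Current account = -209.8 + (-75.2) + 50.3 = -234.7
Financial account = -(-234.7 + (-7.7)) = 242.4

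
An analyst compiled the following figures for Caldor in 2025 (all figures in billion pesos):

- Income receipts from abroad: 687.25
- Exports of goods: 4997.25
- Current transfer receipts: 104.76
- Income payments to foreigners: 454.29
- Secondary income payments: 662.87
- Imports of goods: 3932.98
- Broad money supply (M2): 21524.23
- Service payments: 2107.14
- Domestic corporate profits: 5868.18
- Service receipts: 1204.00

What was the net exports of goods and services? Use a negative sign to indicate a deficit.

Goods balance = 4997.25 - 3932.98 = 1064.27
Services balance = 1204.00 - 2107.14 = -903.14
Trade balance (goods + services) = 1064.27 + (-903.14) = 161.13

161.13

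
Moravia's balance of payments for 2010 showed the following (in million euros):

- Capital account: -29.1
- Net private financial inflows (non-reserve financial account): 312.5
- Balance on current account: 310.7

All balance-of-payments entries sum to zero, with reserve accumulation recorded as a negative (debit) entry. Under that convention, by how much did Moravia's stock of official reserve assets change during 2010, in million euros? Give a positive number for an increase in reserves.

594.1

Official reserve transactions balance = -(310.7 + (-29.1) + 312.5) = -594.1
An accumulation of reserves is recorded as a debit (negative entry), so the change in the stock of reserves is the negative of that balance.
Change in official reserves = -(-594.1) = 594.1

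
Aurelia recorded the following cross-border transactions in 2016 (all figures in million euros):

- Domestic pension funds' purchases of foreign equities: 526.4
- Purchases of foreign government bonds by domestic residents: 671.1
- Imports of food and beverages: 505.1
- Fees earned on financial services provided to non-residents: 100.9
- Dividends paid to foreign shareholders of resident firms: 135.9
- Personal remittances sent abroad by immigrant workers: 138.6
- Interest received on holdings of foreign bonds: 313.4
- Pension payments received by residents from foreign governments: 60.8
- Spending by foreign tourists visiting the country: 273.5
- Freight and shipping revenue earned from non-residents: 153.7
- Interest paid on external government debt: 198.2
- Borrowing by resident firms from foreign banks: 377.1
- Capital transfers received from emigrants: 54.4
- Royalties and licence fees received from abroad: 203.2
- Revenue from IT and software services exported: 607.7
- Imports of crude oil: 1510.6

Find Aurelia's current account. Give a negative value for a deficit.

Goods: -505.1 - 1510.6 = -2015.7
Services: 100.9 + 607.7 + 153.7 + 273.5 + 203.2 = 1339.0
Primary income: -198.2 - 135.9 + 313.4 = -20.7
Secondary income: -138.6 + 60.8 = -77.8
Current account = (-2015.7) + 1339.0 + (-20.7) + (-77.8) = -775.2
(Excluded from the current account — financial account: domestic pension funds' purchases of foreign equities 526.4, purchases of foreign government bonds by domestic residents 671.1, borrowing by resident firms from foreign banks 377.1; capital account: capital transfers received from emigrants 54.4.)

-775.2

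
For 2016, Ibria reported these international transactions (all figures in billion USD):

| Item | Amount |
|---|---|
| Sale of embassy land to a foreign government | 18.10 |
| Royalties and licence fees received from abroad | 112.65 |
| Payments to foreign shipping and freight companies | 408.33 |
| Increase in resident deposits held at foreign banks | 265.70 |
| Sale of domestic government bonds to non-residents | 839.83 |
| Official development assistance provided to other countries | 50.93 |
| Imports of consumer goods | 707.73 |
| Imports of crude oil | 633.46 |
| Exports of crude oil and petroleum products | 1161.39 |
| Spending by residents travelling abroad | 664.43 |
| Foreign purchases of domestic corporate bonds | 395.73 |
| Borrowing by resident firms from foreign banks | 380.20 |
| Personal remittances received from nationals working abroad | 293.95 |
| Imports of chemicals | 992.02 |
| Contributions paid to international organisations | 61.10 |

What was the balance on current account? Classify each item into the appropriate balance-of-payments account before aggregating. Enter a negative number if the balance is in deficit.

Goods: 1161.39 - 707.73 - 992.02 - 633.46 = -1171.82
Services: -664.43 - 408.33 + 112.65 = -960.11
Secondary income: -50.93 + 293.95 - 61.10 = 181.92
Current account = (-1171.82) + (-960.11) + 181.92 = -1950.01
(Excluded from the current account — capital account: sale of embassy land to a foreign government 18.10; financial account: increase in resident deposits held at foreign banks 265.70, sale of domestic government bonds to non-residents 839.83, foreign purchases of domestic corporate bonds 395.73, borrowing by resident firms from foreign banks 380.20.)

-1950.01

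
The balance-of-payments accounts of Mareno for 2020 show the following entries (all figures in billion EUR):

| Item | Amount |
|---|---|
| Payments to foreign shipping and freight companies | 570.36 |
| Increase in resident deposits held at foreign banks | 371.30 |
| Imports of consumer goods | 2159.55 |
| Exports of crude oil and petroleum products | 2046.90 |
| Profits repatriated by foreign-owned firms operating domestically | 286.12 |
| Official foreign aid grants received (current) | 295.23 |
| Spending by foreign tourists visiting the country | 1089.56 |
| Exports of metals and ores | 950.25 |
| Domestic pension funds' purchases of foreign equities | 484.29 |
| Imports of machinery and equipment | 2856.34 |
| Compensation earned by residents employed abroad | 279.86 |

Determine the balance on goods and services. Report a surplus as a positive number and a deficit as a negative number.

Goods: -2856.34 + 950.25 + 2046.90 - 2159.55 = -2018.74
Services: -570.36 + 1089.56 = 519.20
Trade balance = -2018.74 + 519.20 = -1499.54
(Excluded from the trade balance — financial account: increase in resident deposits held at foreign banks 371.30, domestic pension funds' purchases of foreign equities 484.29; primary income: profits repatriated by foreign-owned firms operating domestically 286.12, compensation earned by residents employed abroad 279.86; secondary income: official foreign aid grants received (current) 295.23.)

-1499.54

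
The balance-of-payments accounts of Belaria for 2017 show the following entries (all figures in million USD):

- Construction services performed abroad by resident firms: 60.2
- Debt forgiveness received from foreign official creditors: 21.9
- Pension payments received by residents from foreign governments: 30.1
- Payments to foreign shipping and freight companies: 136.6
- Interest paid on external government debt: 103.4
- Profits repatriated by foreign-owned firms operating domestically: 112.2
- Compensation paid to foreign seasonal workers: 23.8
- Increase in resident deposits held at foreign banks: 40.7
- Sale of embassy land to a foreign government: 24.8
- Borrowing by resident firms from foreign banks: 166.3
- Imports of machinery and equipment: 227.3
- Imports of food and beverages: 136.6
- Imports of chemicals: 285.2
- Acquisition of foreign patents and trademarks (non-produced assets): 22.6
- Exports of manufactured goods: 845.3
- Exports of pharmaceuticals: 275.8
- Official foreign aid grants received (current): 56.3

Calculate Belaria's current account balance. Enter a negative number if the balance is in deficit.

Goods: -227.3 + 845.3 + 275.8 - 285.2 - 136.6 = 472.0
Services: -136.6 + 60.2 = -76.4
Primary income: -23.8 - 103.4 - 112.2 = -239.4
Secondary income: 30.1 + 56.3 = 86.4
Current account = 472.0 + (-76.4) + (-239.4) + 86.4 = 242.6
(Excluded from the current account — capital account: debt forgiveness received from foreign official creditors 21.9, sale of embassy land to a foreign government 24.8, acquisition of foreign patents and trademarks (non-produced assets) 22.6; financial account: increase in resident deposits held at foreign banks 40.7, borrowing by resident firms from foreign banks 166.3.)

242.6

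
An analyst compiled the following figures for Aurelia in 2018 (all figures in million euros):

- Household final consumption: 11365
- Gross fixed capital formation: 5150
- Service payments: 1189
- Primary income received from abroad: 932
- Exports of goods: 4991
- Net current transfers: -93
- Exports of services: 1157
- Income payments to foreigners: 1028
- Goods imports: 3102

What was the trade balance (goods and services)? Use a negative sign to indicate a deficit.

1857

Goods balance = 4991 - 3102 = 1889
Services balance = 1157 - 1189 = -32
Trade balance (goods + services) = 1889 + (-32) = 1857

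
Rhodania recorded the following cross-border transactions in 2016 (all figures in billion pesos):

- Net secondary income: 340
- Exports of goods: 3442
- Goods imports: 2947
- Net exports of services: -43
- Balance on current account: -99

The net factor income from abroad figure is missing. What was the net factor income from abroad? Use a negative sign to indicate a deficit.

-891

Current account = goods balance + services balance + net primary income + net secondary income
Sum of the known components = 792
Net factor income from abroad = CA - (known components) = -99 - 792 = -891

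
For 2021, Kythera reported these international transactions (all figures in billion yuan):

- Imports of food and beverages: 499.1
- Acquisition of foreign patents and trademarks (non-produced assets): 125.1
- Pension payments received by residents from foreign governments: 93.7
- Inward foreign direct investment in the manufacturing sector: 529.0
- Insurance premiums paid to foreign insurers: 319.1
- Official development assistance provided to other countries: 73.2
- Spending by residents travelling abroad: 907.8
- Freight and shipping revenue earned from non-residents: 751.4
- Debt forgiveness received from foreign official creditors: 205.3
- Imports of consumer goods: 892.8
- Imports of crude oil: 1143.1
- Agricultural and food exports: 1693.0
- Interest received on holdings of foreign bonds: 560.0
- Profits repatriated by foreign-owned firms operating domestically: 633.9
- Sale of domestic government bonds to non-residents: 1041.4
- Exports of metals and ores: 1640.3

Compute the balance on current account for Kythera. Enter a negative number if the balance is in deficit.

Goods: -892.8 - 1143.1 + 1693.0 - 499.1 + 1640.3 = 798.3
Services: -907.8 - 319.1 + 751.4 = -475.5
Primary income: 560.0 - 633.9 = -73.9
Secondary income: -73.2 + 93.7 = 20.5
Current account = 798.3 + (-475.5) + (-73.9) + 20.5 = 269.4
(Excluded from the current account — capital account: acquisition of foreign patents and trademarks (non-produced assets) 125.1, debt forgiveness received from foreign official creditors 205.3; financial account: inward foreign direct investment in the manufacturing sector 529.0, sale of domestic government bonds to non-residents 1041.4.)

269.4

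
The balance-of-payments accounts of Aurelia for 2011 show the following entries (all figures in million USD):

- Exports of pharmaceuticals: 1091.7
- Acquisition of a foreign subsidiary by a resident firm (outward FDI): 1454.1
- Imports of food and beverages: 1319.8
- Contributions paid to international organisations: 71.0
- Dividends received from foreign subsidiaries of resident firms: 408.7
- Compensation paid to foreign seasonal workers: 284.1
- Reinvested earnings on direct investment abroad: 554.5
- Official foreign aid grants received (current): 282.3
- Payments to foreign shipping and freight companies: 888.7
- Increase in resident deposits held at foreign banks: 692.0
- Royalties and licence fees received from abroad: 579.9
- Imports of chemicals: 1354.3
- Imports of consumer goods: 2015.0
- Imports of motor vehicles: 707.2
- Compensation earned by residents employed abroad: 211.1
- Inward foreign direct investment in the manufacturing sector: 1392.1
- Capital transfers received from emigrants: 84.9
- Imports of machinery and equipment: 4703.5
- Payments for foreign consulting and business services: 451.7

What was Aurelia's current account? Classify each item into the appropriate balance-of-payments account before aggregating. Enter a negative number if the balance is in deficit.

-8667.1

Goods: 1091.7 - 2015.0 - 1354.3 - 1319.8 - 4703.5 - 707.2 = -9008.1
Services: -888.7 + 579.9 - 451.7 = -760.5
Primary income: 211.1 + 408.7 + 554.5 - 284.1 = 890.2
Secondary income: -71.0 + 282.3 = 211.3
Current account = (-9008.1) + (-760.5) + 890.2 + 211.3 = -8667.1
(Excluded from the current account — financial account: acquisition of a foreign subsidiary by a resident firm (outward FDI) 1454.1, increase in resident deposits held at foreign banks 692.0, inward foreign direct investment in the manufacturing sector 1392.1; capital account: capital transfers received from emigrants 84.9.)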